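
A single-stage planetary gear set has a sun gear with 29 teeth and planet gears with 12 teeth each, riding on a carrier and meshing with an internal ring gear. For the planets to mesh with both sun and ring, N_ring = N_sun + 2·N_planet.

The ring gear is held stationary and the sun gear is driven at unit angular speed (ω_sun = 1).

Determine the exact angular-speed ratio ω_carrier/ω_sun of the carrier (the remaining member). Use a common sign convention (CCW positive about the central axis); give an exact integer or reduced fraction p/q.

29/82

N_ring = 29 + 2·12 = 53
29(ω_s−ω_c) = −53(ω_r−ω_c),  ω_r=0, ω_s=1
29(1−ω_c) = −53(0−ω_c)  ⇒  82ω_c = 29  ⇒  ω_c = 29/82
ω_c/ω_s = 29/82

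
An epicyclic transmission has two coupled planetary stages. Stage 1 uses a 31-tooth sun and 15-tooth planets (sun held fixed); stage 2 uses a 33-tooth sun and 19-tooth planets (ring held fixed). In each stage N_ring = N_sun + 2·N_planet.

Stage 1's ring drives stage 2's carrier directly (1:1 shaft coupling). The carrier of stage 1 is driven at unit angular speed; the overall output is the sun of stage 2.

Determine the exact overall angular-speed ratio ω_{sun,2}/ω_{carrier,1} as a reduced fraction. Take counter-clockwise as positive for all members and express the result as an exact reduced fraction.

9568/2013

Stage 1: N_ring = 31 + 2·15 = 61
Stage 1: 31(ω_s−ω_c) = −61(ω_r−ω_c),  ω_s=0, ω_c=1
Stage 1: ω_r = 1 − (31/61)(0−1) = 92/61
  ⇒ ω_r¹/ω_c¹ = 92/61
Stage 2: N_ring = 33 + 2·19 = 71
Stage 2: 33(ω_s−ω_c) = −71(ω_r−ω_c),  ω_r=0, ω_c=1
Stage 2: ω_s = 1 − (71/33)(0−1) = 104/33
  ⇒ ω_s²/ω_c² = 104/33
Coupling ω_c² = ω_r¹ ⇒ overall = 92/61 × 104/33 = 9568/2013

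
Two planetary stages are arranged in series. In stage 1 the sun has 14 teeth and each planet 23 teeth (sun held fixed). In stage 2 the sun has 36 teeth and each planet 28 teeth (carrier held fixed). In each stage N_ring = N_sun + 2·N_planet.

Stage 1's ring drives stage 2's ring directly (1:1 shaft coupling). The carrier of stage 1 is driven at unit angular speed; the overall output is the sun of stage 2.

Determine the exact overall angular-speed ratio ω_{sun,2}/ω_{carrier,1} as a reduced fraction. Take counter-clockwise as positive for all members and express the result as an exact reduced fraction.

-851/270

Stage 1: N_ring = 14 + 2·23 = 60
Stage 1: 14(ω_s−ω_c) = −60(ω_r−ω_c),  ω_s=0, ω_c=1
Stage 1: ω_r = 1 − (14/60)(0−1) = 37/30
  ⇒ ω_r¹/ω_c¹ = 37/30
Stage 2: N_ring = 36 + 2·28 = 92
Stage 2: 36(ω_s−ω_c) = −92(ω_r−ω_c),  ω_c=0, ω_r=1
Stage 2: ω_s = 0 − (92/36)(1−0) = -23/9
  ⇒ ω_s²/ω_r² = -23/9
Coupling ω_r² = ω_r¹ ⇒ overall = 37/30 × -23/9 = -851/270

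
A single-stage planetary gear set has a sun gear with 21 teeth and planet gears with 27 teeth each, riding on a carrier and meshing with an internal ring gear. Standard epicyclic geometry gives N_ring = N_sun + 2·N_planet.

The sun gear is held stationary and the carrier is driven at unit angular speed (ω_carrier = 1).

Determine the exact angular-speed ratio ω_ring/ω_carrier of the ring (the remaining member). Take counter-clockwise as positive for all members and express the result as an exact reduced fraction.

32/25

N_ring = 21 + 2·27 = 75
21(ω_s−ω_c) = −75(ω_r−ω_c),  ω_s=0, ω_c=1
ω_r = 1 − (21/75)(0−1) = 32/25
ω_r/ω_c = 32/25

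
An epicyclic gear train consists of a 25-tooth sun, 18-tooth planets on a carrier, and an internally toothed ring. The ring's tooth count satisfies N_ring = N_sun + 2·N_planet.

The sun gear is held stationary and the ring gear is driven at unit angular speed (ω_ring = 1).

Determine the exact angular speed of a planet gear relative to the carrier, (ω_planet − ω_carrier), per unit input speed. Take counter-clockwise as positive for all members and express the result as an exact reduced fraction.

N_ring = 25 + 2·18 = 61
25(ω_s−ω_c) = −61(ω_r−ω_c),  ω_s=0, ω_r=1
25(0−ω_c) = −61(1−ω_c)  ⇒  86ω_c = 61  ⇒  ω_c = 61/86
sun–planet: 25·(0−61/86) = −18·(ω_p−ω_c)  ⇒  ω_p−ω_c = −(25/18)·(-61/86) = 1525/1548

1525/1548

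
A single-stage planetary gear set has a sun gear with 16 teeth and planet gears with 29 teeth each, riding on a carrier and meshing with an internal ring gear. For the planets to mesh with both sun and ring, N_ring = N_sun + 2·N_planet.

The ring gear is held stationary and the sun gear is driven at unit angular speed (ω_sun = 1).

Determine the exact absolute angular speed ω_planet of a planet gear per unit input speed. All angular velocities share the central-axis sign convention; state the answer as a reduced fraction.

N_ring = 16 + 2·29 = 74
16(ω_s−ω_c) = −74(ω_r−ω_c),  ω_r=0, ω_s=1
16(1−ω_c) = −74(0−ω_c)  ⇒  90ω_c = 16  ⇒  ω_c = 8/45
sun–planet: 16·(1−8/45) = −29·(ω_p−ω_c)  ⇒  ω_p−ω_c = −(16/29)·(37/45) = -592/1305
ω_p = 8/45 − 592/1305 = -8/29

-8/29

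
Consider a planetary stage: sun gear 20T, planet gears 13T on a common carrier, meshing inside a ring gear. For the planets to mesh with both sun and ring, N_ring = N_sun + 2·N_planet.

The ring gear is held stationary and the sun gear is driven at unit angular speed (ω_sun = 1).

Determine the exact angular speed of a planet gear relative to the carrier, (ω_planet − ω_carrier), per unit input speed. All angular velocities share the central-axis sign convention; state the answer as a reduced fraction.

N_ring = 20 + 2·13 = 46
20(ω_s−ω_c) = −46(ω_r−ω_c),  ω_r=0, ω_s=1
20(1−ω_c) = −46(0−ω_c)  ⇒  66ω_c = 20  ⇒  ω_c = 10/33
sun–planet: 20·(1−10/33) = −13·(ω_p−ω_c)  ⇒  ω_p−ω_c = −(20/13)·(23/33) = -460/429

-460/429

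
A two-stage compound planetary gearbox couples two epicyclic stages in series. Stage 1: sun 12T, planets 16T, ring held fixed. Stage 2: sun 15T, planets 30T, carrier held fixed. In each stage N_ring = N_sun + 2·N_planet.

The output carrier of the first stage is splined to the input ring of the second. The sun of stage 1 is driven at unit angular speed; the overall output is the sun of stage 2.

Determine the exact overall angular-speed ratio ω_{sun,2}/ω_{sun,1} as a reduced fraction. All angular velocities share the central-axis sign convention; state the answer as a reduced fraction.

Stage 1: N_ring = 12 + 2·16 = 44
Stage 1: 12(ω_s−ω_c) = −44(ω_r−ω_c),  ω_r=0, ω_s=1
Stage 1: 12(1−ω_c) = −44(0−ω_c)  ⇒  56ω_c = 12  ⇒  ω_c = 3/14
  ⇒ ω_c¹/ω_s¹ = 3/14
Stage 2: N_ring = 15 + 2·30 = 75
Stage 2: 15(ω_s−ω_c) = −75(ω_r−ω_c),  ω_c=0, ω_r=1
Stage 2: ω_s = 0 − (75/15)(1−0) = -5
  ⇒ ω_s²/ω_r² = -5
Coupling ω_r² = ω_c¹ ⇒ overall = 3/14 × -5 = -15/14

-15/14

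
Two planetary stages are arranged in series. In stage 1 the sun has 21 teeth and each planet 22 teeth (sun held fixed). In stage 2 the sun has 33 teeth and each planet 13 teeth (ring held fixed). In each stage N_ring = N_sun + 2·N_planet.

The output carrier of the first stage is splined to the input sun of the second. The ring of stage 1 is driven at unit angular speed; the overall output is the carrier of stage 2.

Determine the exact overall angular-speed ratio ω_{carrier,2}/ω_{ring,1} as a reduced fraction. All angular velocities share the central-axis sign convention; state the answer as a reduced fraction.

Stage 1: N_ring = 21 + 2·22 = 65
Stage 1: 21(ω_s−ω_c) = −65(ω_r−ω_c),  ω_s=0, ω_r=1
Stage 1: 21(0−ω_c) = −65(1−ω_c)  ⇒  86ω_c = 65  ⇒  ω_c = 65/86
  ⇒ ω_c¹/ω_r¹ = 65/86
Stage 2: N_ring = 33 + 2·13 = 59
Stage 2: 33(ω_s−ω_c) = −59(ω_r−ω_c),  ω_r=0, ω_s=1
Stage 2: 33(1−ω_c) = −59(0−ω_c)  ⇒  92ω_c = 33  ⇒  ω_c = 33/92
  ⇒ ω_c²/ω_s² = 33/92
Coupling ω_s² = ω_c¹ ⇒ overall = 65/86 × 33/92 = 2145/7912

2145/7912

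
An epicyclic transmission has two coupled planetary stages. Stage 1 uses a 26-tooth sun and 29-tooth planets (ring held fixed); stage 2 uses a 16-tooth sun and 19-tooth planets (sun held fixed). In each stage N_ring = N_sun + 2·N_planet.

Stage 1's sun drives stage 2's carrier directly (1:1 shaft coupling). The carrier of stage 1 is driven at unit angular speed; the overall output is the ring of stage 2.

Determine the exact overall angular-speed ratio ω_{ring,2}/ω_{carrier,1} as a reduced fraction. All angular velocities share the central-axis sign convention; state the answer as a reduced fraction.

1925/351

Stage 1: N_ring = 26 + 2·29 = 84
Stage 1: 26(ω_s−ω_c) = −84(ω_r−ω_c),  ω_r=0, ω_c=1
Stage 1: ω_s = 1 − (84/26)(0−1) = 55/13
  ⇒ ω_s¹/ω_c¹ = 55/13
Stage 2: N_ring = 16 + 2·19 = 54
Stage 2: 16(ω_s−ω_c) = −54(ω_r−ω_c),  ω_s=0, ω_c=1
Stage 2: ω_r = 1 − (16/54)(0−1) = 35/27
  ⇒ ω_r²/ω_c² = 35/27
Coupling ω_c² = ω_s¹ ⇒ overall = 55/13 × 35/27 = 1925/351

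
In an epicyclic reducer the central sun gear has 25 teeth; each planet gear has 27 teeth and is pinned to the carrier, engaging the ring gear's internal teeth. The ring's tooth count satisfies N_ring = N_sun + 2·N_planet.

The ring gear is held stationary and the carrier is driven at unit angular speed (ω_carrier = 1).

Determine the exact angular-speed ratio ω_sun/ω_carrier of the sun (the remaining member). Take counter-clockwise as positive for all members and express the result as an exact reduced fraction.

104/25

N_ring = 25 + 2·27 = 79
25(ω_s−ω_c) = −79(ω_r−ω_c),  ω_r=0, ω_c=1
ω_s = 1 − (79/25)(0−1) = 104/25
ω_s/ω_c = 104/25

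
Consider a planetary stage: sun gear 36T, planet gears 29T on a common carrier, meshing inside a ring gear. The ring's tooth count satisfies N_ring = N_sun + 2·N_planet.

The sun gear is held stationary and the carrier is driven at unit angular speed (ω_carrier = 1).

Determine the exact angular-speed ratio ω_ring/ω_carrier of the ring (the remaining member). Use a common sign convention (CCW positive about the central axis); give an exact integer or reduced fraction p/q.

65/47

N_ring = 36 + 2·29 = 94
36(ω_s−ω_c) = −94(ω_r−ω_c),  ω_s=0, ω_c=1
ω_r = 1 − (36/94)(0−1) = 65/47
ω_r/ω_c = 65/47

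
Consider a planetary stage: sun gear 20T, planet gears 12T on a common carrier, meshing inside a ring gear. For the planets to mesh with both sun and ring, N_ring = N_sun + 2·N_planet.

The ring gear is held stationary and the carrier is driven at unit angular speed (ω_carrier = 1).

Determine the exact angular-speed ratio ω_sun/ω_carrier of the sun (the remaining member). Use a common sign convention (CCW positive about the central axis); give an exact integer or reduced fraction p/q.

N_ring = 20 + 2·12 = 44
20(ω_s−ω_c) = −44(ω_r−ω_c),  ω_r=0, ω_c=1
ω_s = 1 − (44/20)(0−1) = 16/5
ω_s/ω_c = 16/5

16/5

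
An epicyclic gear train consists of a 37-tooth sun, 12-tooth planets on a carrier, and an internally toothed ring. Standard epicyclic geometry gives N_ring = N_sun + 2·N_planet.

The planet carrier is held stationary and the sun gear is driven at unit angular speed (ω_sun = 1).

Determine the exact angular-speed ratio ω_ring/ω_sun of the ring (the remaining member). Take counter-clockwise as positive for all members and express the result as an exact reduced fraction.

-37/61

N_ring = 37 + 2·12 = 61
37(ω_s−ω_c) = −61(ω_r−ω_c),  ω_c=0, ω_s=1
ω_r = 0 − (37/61)(1−0) = -37/61
ω_r/ω_s = -37/61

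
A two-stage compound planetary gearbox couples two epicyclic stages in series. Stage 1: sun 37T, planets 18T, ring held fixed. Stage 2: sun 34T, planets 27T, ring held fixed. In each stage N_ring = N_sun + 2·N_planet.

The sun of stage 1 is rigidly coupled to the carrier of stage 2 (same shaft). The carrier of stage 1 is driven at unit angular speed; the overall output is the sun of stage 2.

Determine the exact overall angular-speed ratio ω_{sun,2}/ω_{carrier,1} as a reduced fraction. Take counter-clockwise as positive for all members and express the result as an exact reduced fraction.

Stage 1: N_ring = 37 + 2·18 = 73
Stage 1: 37(ω_s−ω_c) = −73(ω_r−ω_c),  ω_r=0, ω_c=1
Stage 1: ω_s = 1 − (73/37)(0−1) = 110/37
  ⇒ ω_s¹/ω_c¹ = 110/37
Stage 2: N_ring = 34 + 2·27 = 88
Stage 2: 34(ω_s−ω_c) = −88(ω_r−ω_c),  ω_r=0, ω_c=1
Stage 2: ω_s = 1 − (88/34)(0−1) = 61/17
  ⇒ ω_s²/ω_c² = 61/17
Coupling ω_c² = ω_s¹ ⇒ overall = 110/37 × 61/17 = 6710/629

6710/629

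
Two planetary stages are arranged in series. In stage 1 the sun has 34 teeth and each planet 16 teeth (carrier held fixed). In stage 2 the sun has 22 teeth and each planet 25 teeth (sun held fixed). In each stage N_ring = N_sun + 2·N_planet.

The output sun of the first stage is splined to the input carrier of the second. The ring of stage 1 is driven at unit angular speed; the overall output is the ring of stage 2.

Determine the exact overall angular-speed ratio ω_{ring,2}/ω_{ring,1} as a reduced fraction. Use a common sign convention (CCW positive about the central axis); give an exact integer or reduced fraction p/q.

-517/204

Stage 1: N_ring = 34 + 2·16 = 66
Stage 1: 34(ω_s−ω_c) = −66(ω_r−ω_c),  ω_c=0, ω_r=1
Stage 1: ω_s = 0 − (66/34)(1−0) = -33/17
  ⇒ ω_s¹/ω_r¹ = -33/17
Stage 2: N_ring = 22 + 2·25 = 72
Stage 2: 22(ω_s−ω_c) = −72(ω_r−ω_c),  ω_s=0, ω_c=1
Stage 2: ω_r = 1 − (22/72)(0−1) = 47/36
  ⇒ ω_r²/ω_c² = 47/36
Coupling ω_c² = ω_s¹ ⇒ overall = -33/17 × 47/36 = -517/204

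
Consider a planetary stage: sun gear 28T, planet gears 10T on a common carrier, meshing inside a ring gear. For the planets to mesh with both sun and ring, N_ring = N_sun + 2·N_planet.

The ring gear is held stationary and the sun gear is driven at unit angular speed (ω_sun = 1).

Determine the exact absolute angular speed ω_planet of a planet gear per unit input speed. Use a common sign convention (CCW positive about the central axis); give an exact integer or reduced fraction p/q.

-7/5

N_ring = 28 + 2·10 = 48
28(ω_s−ω_c) = −48(ω_r−ω_c),  ω_r=0, ω_s=1
28(1−ω_c) = −48(0−ω_c)  ⇒  76ω_c = 28  ⇒  ω_c = 7/19
sun–planet: 28·(1−7/19) = −10·(ω_p−ω_c)  ⇒  ω_p−ω_c = −(28/10)·(12/19) = -168/95
ω_p = 7/19 − 168/95 = -7/5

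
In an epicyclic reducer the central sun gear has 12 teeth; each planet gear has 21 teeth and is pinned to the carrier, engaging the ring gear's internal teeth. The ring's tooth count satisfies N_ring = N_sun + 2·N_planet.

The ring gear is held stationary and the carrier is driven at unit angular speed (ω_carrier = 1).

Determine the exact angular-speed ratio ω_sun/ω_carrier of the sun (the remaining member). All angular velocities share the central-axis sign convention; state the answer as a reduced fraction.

11/2

N_ring = 12 + 2·21 = 54
12(ω_s−ω_c) = −54(ω_r−ω_c),  ω_r=0, ω_c=1
ω_s = 1 − (54/12)(0−1) = 11/2
ω_s/ω_c = 11/2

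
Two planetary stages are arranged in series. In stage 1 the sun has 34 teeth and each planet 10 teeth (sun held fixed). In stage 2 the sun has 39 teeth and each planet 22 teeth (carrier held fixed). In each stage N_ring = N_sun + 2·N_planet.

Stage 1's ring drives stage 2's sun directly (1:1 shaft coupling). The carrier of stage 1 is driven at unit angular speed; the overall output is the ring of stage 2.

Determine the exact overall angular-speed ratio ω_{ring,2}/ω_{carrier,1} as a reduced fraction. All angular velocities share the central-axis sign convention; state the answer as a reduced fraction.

-572/747

Stage 1: N_ring = 34 + 2·10 = 54
Stage 1: 34(ω_s−ω_c) = −54(ω_r−ω_c),  ω_s=0, ω_c=1
Stage 1: ω_r = 1 − (34/54)(0−1) = 44/27
  ⇒ ω_r¹/ω_c¹ = 44/27
Stage 2: N_ring = 39 + 2·22 = 83
Stage 2: 39(ω_s−ω_c) = −83(ω_r−ω_c),  ω_c=0, ω_s=1
Stage 2: ω_r = 0 − (39/83)(1−0) = -39/83
  ⇒ ω_r²/ω_s² = -39/83
Coupling ω_s² = ω_r¹ ⇒ overall = 44/27 × -39/83 = -572/747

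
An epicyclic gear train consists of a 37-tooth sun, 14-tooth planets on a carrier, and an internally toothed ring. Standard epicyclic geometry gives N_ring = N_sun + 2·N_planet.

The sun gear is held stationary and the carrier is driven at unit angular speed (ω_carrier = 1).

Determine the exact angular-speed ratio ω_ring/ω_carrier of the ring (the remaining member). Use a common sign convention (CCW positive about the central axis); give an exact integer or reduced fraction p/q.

102/65

N_ring = 37 + 2·14 = 65
37(ω_s−ω_c) = −65(ω_r−ω_c),  ω_s=0, ω_c=1
ω_r = 1 − (37/65)(0−1) = 102/65
ω_r/ω_c = 102/65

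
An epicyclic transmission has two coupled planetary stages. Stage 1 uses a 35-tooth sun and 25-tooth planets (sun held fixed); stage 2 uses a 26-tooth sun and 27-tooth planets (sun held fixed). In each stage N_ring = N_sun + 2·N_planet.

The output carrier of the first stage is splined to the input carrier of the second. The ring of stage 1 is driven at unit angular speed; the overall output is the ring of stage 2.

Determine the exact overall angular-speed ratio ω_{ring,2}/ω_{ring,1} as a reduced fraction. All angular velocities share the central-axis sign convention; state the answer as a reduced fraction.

901/960

Stage 1: N_ring = 35 + 2·25 = 85
Stage 1: 35(ω_s−ω_c) = −85(ω_r−ω_c),  ω_s=0, ω_r=1
Stage 1: 35(0−ω_c) = −85(1−ω_c)  ⇒  120ω_c = 85  ⇒  ω_c = 17/24
  ⇒ ω_c¹/ω_r¹ = 17/24
Stage 2: N_ring = 26 + 2·27 = 80
Stage 2: 26(ω_s−ω_c) = −80(ω_r−ω_c),  ω_s=0, ω_c=1
Stage 2: ω_r = 1 − (26/80)(0−1) = 53/40
  ⇒ ω_r²/ω_c² = 53/40
Coupling ω_c² = ω_c¹ ⇒ overall = 17/24 × 53/40 = 901/960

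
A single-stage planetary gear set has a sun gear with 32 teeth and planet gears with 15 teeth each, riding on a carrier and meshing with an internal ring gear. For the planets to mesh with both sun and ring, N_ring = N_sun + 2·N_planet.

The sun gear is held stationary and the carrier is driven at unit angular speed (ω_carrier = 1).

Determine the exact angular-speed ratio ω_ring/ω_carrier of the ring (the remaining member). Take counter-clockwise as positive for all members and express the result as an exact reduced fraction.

N_ring = 32 + 2·15 = 62
32(ω_s−ω_c) = −62(ω_r−ω_c),  ω_s=0, ω_c=1
ω_r = 1 − (32/62)(0−1) = 47/31
ω_r/ω_c = 47/31

47/31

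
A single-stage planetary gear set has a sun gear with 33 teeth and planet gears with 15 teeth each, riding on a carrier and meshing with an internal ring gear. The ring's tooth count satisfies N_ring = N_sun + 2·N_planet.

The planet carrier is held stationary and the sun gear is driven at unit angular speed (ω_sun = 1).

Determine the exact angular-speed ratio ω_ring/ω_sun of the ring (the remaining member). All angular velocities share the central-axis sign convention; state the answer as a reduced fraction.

-11/21

N_ring = 33 + 2·15 = 63
33(ω_s−ω_c) = −63(ω_r−ω_c),  ω_c=0, ω_s=1
ω_r = 0 − (33/63)(1−0) = -11/21
ω_r/ω_s = -11/21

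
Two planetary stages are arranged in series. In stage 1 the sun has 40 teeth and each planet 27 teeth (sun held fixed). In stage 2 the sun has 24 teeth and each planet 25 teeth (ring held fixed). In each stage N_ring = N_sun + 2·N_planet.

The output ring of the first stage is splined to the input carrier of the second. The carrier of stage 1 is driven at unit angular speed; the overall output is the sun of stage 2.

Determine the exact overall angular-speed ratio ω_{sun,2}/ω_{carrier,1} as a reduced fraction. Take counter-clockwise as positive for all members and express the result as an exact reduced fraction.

Stage 1: N_ring = 40 + 2·27 = 94
Stage 1: 40(ω_s−ω_c) = −94(ω_r−ω_c),  ω_s=0, ω_c=1
Stage 1: ω_r = 1 − (40/94)(0−1) = 67/47
  ⇒ ω_r¹/ω_c¹ = 67/47
Stage 2: N_ring = 24 + 2·25 = 74
Stage 2: 24(ω_s−ω_c) = −74(ω_r−ω_c),  ω_r=0, ω_c=1
Stage 2: ω_s = 1 − (74/24)(0−1) = 49/12
  ⇒ ω_s²/ω_c² = 49/12
Coupling ω_c² = ω_r¹ ⇒ overall = 67/47 × 49/12 = 3283/564

3283/564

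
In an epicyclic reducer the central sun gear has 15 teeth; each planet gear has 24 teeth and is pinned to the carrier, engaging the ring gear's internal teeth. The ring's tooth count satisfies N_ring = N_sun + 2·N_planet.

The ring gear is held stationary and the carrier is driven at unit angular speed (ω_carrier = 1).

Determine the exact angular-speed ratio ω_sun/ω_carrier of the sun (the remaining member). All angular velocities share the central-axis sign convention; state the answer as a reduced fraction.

26/5

N_ring = 15 + 2·24 = 63
15(ω_s−ω_c) = −63(ω_r−ω_c),  ω_r=0, ω_c=1
ω_s = 1 − (63/15)(0−1) = 26/5
ω_s/ω_c = 26/5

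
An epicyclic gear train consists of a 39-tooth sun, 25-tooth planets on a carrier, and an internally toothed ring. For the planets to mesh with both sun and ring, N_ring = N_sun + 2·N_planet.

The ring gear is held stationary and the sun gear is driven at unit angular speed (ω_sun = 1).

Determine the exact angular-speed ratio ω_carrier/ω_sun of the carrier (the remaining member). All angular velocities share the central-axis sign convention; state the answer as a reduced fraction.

39/128

N_ring = 39 + 2·25 = 89
39(ω_s−ω_c) = −89(ω_r−ω_c),  ω_r=0, ω_s=1
39(1−ω_c) = −89(0−ω_c)  ⇒  128ω_c = 39  ⇒  ω_c = 39/128
ω_c/ω_s = 39/128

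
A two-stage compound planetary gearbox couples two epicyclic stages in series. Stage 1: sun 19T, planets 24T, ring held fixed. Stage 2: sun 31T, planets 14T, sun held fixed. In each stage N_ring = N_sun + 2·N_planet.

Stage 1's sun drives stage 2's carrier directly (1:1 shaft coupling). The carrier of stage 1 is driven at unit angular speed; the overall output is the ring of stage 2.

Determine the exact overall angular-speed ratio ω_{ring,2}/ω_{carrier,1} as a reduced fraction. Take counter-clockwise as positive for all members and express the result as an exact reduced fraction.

7740/1121

Stage 1: N_ring = 19 + 2·24 = 67
Stage 1: 19(ω_s−ω_c) = −67(ω_r−ω_c),  ω_r=0, ω_c=1
Stage 1: ω_s = 1 − (67/19)(0−1) = 86/19
  ⇒ ω_s¹/ω_c¹ = 86/19
Stage 2: N_ring = 31 + 2·14 = 59
Stage 2: 31(ω_s−ω_c) = −59(ω_r−ω_c),  ω_s=0, ω_c=1
Stage 2: ω_r = 1 − (31/59)(0−1) = 90/59
  ⇒ ω_r²/ω_c² = 90/59
Coupling ω_c² = ω_s¹ ⇒ overall = 86/19 × 90/59 = 7740/1121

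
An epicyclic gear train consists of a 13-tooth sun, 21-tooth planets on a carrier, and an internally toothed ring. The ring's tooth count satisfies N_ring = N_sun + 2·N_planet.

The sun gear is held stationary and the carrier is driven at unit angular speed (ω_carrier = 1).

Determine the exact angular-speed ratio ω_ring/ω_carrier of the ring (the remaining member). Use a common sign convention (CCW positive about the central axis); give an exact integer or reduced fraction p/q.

N_ring = 13 + 2·21 = 55
13(ω_s−ω_c) = −55(ω_r−ω_c),  ω_s=0, ω_c=1
ω_r = 1 − (13/55)(0−1) = 68/55
ω_r/ω_c = 68/55

68/55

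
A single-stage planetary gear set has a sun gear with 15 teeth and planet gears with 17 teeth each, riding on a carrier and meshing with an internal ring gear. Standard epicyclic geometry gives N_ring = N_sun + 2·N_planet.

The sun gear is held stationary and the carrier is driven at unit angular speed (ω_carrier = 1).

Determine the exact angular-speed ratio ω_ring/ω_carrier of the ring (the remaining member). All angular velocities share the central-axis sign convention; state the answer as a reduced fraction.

N_ring = 15 + 2·17 = 49
15(ω_s−ω_c) = −49(ω_r−ω_c),  ω_s=0, ω_c=1
ω_r = 1 − (15/49)(0−1) = 64/49
ω_r/ω_c = 64/49

64/49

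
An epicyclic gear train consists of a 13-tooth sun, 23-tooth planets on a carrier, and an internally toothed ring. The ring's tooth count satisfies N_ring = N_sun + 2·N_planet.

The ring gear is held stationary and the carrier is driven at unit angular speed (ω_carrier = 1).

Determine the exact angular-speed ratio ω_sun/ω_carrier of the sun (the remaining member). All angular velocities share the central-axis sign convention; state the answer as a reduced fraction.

N_ring = 13 + 2·23 = 59
13(ω_s−ω_c) = −59(ω_r−ω_c),  ω_r=0, ω_c=1
ω_s = 1 − (59/13)(0−1) = 72/13
ω_s/ω_c = 72/13

72/13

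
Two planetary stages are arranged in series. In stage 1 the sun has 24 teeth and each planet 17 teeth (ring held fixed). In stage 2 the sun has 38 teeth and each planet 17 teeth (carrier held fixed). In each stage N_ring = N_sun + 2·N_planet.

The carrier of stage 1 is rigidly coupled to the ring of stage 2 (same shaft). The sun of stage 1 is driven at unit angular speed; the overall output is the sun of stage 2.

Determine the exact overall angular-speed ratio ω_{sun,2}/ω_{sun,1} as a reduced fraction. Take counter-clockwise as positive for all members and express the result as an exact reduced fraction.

-432/779

Stage 1: N_ring = 24 + 2·17 = 58
Stage 1: 24(ω_s−ω_c) = −58(ω_r−ω_c),  ω_r=0, ω_s=1
Stage 1: 24(1−ω_c) = −58(0−ω_c)  ⇒  82ω_c = 24  ⇒  ω_c = 12/41
  ⇒ ω_c¹/ω_s¹ = 12/41
Stage 2: N_ring = 38 + 2·17 = 72
Stage 2: 38(ω_s−ω_c) = −72(ω_r−ω_c),  ω_c=0, ω_r=1
Stage 2: ω_s = 0 − (72/38)(1−0) = -36/19
  ⇒ ω_s²/ω_r² = -36/19
Coupling ω_r² = ω_c¹ ⇒ overall = 12/41 × -36/19 = -432/779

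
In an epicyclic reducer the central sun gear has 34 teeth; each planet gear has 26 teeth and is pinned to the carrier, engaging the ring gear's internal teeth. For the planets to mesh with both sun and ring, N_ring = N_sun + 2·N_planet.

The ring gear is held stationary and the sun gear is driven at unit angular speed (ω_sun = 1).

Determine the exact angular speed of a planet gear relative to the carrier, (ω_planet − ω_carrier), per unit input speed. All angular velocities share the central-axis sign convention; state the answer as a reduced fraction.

N_ring = 34 + 2·26 = 86
34(ω_s−ω_c) = −86(ω_r−ω_c),  ω_r=0, ω_s=1
34(1−ω_c) = −86(0−ω_c)  ⇒  120ω_c = 34  ⇒  ω_c = 17/60
sun–planet: 34·(1−17/60) = −26·(ω_p−ω_c)  ⇒  ω_p−ω_c = −(34/26)·(43/60) = -731/780

-731/780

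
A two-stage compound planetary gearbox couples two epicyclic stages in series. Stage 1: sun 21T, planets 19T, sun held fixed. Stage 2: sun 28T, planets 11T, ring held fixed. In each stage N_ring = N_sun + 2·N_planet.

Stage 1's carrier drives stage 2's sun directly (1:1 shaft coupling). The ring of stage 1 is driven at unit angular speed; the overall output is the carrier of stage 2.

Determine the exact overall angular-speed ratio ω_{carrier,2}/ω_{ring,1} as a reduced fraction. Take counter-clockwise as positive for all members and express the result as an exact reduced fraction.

Stage 1: N_ring = 21 + 2·19 = 59
Stage 1: 21(ω_s−ω_c) = −59(ω_r−ω_c),  ω_s=0, ω_r=1
Stage 1: 21(0−ω_c) = −59(1−ω_c)  ⇒  80ω_c = 59  ⇒  ω_c = 59/80
  ⇒ ω_c¹/ω_r¹ = 59/80
Stage 2: N_ring = 28 + 2·11 = 50
Stage 2: 28(ω_s−ω_c) = −50(ω_r−ω_c),  ω_r=0, ω_s=1
Stage 2: 28(1−ω_c) = −50(0−ω_c)  ⇒  78ω_c = 28  ⇒  ω_c = 14/39
  ⇒ ω_c²/ω_s² = 14/39
Coupling ω_s² = ω_c¹ ⇒ overall = 59/80 × 14/39 = 413/1560

413/1560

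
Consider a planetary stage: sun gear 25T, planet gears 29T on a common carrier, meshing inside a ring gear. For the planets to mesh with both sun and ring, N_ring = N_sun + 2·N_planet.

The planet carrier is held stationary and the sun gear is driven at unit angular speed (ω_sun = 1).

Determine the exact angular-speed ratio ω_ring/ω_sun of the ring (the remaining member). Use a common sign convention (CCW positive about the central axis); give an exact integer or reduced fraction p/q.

N_ring = 25 + 2·29 = 83
25(ω_s−ω_c) = −83(ω_r−ω_c),  ω_c=0, ω_s=1
ω_r = 0 − (25/83)(1−0) = -25/83
ω_r/ω_s = -25/83

-25/83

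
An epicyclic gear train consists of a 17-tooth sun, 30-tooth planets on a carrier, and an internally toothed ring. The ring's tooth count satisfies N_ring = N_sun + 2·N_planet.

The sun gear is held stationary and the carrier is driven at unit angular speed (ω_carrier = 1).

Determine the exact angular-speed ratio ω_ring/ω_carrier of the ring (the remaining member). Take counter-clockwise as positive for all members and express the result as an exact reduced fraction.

94/77

N_ring = 17 + 2·30 = 77
17(ω_s−ω_c) = −77(ω_r−ω_c),  ω_s=0, ω_c=1
ω_r = 1 − (17/77)(0−1) = 94/77
ω_r/ω_c = 94/77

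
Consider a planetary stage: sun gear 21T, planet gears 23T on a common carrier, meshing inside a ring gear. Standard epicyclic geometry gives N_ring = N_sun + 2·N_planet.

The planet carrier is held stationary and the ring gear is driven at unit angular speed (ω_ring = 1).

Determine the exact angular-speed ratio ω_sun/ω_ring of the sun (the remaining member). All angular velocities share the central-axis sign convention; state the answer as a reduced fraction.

-67/21

N_ring = 21 + 2·23 = 67
21(ω_s−ω_c) = −67(ω_r−ω_c),  ω_c=0, ω_r=1
ω_s = 0 − (67/21)(1−0) = -67/21
ω_s/ω_r = -67/21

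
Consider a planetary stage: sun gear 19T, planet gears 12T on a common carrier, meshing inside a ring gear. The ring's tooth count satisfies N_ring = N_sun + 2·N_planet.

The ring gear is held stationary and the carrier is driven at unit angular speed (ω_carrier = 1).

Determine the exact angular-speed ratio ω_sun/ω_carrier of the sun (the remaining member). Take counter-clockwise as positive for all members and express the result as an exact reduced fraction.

62/19

N_ring = 19 + 2·12 = 43
19(ω_s−ω_c) = −43(ω_r−ω_c),  ω_r=0, ω_c=1
ω_s = 1 − (43/19)(0−1) = 62/19
ω_s/ω_c = 62/19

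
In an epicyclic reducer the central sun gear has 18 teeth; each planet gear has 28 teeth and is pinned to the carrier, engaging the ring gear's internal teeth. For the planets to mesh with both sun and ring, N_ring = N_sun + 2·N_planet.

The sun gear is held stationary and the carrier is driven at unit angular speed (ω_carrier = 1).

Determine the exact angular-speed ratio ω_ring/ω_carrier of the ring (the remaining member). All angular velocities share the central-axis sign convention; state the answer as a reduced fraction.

N_ring = 18 + 2·28 = 74
18(ω_s−ω_c) = −74(ω_r−ω_c),  ω_s=0, ω_c=1
ω_r = 1 − (18/74)(0−1) = 46/37
ω_r/ω_c = 46/37

46/37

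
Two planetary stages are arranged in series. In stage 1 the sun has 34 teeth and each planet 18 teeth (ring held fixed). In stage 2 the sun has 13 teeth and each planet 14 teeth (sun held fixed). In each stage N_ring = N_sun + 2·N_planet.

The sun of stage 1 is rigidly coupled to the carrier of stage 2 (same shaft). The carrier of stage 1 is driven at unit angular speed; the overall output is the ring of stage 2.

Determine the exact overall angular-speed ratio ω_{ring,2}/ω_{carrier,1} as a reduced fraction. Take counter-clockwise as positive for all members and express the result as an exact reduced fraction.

Stage 1: N_ring = 34 + 2·18 = 70
Stage 1: 34(ω_s−ω_c) = −70(ω_r−ω_c),  ω_r=0, ω_c=1
Stage 1: ω_s = 1 − (70/34)(0−1) = 52/17
  ⇒ ω_s¹/ω_c¹ = 52/17
Stage 2: N_ring = 13 + 2·14 = 41
Stage 2: 13(ω_s−ω_c) = −41(ω_r−ω_c),  ω_s=0, ω_c=1
Stage 2: ω_r = 1 − (13/41)(0−1) = 54/41
  ⇒ ω_r²/ω_c² = 54/41
Coupling ω_c² = ω_s¹ ⇒ overall = 52/17 × 54/41 = 2808/697

2808/697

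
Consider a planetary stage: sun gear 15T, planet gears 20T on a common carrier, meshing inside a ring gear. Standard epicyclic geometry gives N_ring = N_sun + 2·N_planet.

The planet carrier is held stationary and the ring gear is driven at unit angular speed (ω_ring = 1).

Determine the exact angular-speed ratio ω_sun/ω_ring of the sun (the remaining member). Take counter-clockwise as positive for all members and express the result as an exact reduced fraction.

N_ring = 15 + 2·20 = 55
15(ω_s−ω_c) = −55(ω_r−ω_c),  ω_c=0, ω_r=1
ω_s = 0 − (55/15)(1−0) = -11/3
ω_s/ω_r = -11/3

-11/3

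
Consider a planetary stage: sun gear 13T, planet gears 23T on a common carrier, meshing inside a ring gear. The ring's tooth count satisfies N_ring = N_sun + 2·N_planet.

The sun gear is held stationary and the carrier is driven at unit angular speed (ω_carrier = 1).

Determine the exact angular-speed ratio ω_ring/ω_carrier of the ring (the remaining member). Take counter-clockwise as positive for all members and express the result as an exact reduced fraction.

72/59

N_ring = 13 + 2·23 = 59
13(ω_s−ω_c) = −59(ω_r−ω_c),  ω_s=0, ω_c=1
ω_r = 1 − (13/59)(0−1) = 72/59
ω_r/ω_c = 72/59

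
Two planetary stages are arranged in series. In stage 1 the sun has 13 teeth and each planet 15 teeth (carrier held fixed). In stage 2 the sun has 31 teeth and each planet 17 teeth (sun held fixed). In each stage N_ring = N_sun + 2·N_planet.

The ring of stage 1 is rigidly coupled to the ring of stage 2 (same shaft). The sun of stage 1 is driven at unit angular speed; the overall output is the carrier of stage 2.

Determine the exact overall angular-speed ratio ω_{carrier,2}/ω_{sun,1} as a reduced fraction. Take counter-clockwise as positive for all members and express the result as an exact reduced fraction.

-845/4128

Stage 1: N_ring = 13 + 2·15 = 43
Stage 1: 13(ω_s−ω_c) = −43(ω_r−ω_c),  ω_c=0, ω_s=1
Stage 1: ω_r = 0 − (13/43)(1−0) = -13/43
  ⇒ ω_r¹/ω_s¹ = -13/43
Stage 2: N_ring = 31 + 2·17 = 65
Stage 2: 31(ω_s−ω_c) = −65(ω_r−ω_c),  ω_s=0, ω_r=1
Stage 2: 31(0−ω_c) = −65(1−ω_c)  ⇒  96ω_c = 65  ⇒  ω_c = 65/96
  ⇒ ω_c²/ω_r² = 65/96
Coupling ω_r² = ω_r¹ ⇒ overall = -13/43 × 65/96 = -845/4128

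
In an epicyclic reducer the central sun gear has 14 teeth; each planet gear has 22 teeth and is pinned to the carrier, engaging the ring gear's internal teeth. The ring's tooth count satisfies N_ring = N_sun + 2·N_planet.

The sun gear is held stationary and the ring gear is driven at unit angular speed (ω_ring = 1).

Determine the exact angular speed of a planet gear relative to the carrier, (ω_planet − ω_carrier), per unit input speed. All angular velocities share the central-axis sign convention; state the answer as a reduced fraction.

203/396

N_ring = 14 + 2·22 = 58
14(ω_s−ω_c) = −58(ω_r−ω_c),  ω_s=0, ω_r=1
14(0−ω_c) = −58(1−ω_c)  ⇒  72ω_c = 58  ⇒  ω_c = 29/36
sun–planet: 14·(0−29/36) = −22·(ω_p−ω_c)  ⇒  ω_p−ω_c = −(14/22)·(-29/36) = 203/396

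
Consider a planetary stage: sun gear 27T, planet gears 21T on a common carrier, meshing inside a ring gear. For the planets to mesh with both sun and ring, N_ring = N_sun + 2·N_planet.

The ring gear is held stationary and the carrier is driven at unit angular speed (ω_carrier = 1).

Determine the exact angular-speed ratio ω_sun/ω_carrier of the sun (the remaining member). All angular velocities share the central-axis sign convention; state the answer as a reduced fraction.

32/9

N_ring = 27 + 2·21 = 69
27(ω_s−ω_c) = −69(ω_r−ω_c),  ω_r=0, ω_c=1
ω_s = 1 − (69/27)(0−1) = 32/9
ω_s/ω_c = 32/9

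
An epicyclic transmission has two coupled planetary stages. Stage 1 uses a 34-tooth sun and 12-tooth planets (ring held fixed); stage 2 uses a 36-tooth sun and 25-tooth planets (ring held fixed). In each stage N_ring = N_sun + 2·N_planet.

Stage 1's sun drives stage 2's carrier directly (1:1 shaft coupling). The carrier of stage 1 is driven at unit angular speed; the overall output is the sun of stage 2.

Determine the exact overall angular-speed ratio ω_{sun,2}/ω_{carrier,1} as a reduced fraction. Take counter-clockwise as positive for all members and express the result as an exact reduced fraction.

1403/153

Stage 1: N_ring = 34 + 2·12 = 58
Stage 1: 34(ω_s−ω_c) = −58(ω_r−ω_c),  ω_r=0, ω_c=1
Stage 1: ω_s = 1 − (58/34)(0−1) = 46/17
  ⇒ ω_s¹/ω_c¹ = 46/17
Stage 2: N_ring = 36 + 2·25 = 86
Stage 2: 36(ω_s−ω_c) = −86(ω_r−ω_c),  ω_r=0, ω_c=1
Stage 2: ω_s = 1 − (86/36)(0−1) = 61/18
  ⇒ ω_s²/ω_c² = 61/18
Coupling ω_c² = ω_s¹ ⇒ overall = 46/17 × 61/18 = 1403/153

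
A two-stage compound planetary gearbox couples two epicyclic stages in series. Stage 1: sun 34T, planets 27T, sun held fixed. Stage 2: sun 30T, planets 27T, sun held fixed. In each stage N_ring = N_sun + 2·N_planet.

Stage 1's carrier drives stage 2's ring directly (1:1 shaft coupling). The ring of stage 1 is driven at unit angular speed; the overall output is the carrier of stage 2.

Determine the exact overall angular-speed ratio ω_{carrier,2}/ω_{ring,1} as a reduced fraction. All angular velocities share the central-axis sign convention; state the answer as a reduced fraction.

616/1159

Stage 1: N_ring = 34 + 2·27 = 88
Stage 1: 34(ω_s−ω_c) = −88(ω_r−ω_c),  ω_s=0, ω_r=1
Stage 1: 34(0−ω_c) = −88(1−ω_c)  ⇒  122ω_c = 88  ⇒  ω_c = 44/61
  ⇒ ω_c¹/ω_r¹ = 44/61
Stage 2: N_ring = 30 + 2·27 = 84
Stage 2: 30(ω_s−ω_c) = −84(ω_r−ω_c),  ω_s=0, ω_r=1
Stage 2: 30(0−ω_c) = −84(1−ω_c)  ⇒  114ω_c = 84  ⇒  ω_c = 14/19
  ⇒ ω_c²/ω_r² = 14/19
Coupling ω_r² = ω_c¹ ⇒ overall = 44/61 × 14/19 = 616/1159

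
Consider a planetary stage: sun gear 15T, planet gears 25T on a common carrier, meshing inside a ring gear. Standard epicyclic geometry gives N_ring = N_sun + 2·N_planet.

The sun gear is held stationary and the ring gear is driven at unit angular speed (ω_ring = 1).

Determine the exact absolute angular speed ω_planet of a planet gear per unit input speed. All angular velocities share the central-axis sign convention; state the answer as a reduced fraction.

13/10

N_ring = 15 + 2·25 = 65
15(ω_s−ω_c) = −65(ω_r−ω_c),  ω_s=0, ω_r=1
15(0−ω_c) = −65(1−ω_c)  ⇒  80ω_c = 65  ⇒  ω_c = 13/16
sun–planet: 15·(0−13/16) = −25·(ω_p−ω_c)  ⇒  ω_p−ω_c = −(15/25)·(-13/16) = 39/80
ω_p = 13/16 + 39/80 = 13/10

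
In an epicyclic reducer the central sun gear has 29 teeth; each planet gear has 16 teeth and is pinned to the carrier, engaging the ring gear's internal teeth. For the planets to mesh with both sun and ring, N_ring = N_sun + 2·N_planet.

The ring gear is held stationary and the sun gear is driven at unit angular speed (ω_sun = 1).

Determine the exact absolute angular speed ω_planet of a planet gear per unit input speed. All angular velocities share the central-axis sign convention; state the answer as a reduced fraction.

-29/32

N_ring = 29 + 2·16 = 61
29(ω_s−ω_c) = −61(ω_r−ω_c),  ω_r=0, ω_s=1
29(1−ω_c) = −61(0−ω_c)  ⇒  90ω_c = 29  ⇒  ω_c = 29/90
sun–planet: 29·(1−29/90) = −16·(ω_p−ω_c)  ⇒  ω_p−ω_c = −(29/16)·(61/90) = -1769/1440
ω_p = 29/90 − 1769/1440 = -29/32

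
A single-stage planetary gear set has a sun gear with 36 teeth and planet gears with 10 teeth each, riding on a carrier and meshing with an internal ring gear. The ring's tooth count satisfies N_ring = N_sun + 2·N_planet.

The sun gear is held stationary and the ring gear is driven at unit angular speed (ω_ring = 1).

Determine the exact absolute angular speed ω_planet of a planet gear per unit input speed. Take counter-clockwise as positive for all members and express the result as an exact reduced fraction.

14/5

N_ring = 36 + 2·10 = 56
36(ω_s−ω_c) = −56(ω_r−ω_c),  ω_s=0, ω_r=1
36(0−ω_c) = −56(1−ω_c)  ⇒  92ω_c = 56  ⇒  ω_c = 14/23
sun–planet: 36·(0−14/23) = −10·(ω_p−ω_c)  ⇒  ω_p−ω_c = −(36/10)·(-14/23) = 252/115
ω_p = 14/23 + 252/115 = 14/5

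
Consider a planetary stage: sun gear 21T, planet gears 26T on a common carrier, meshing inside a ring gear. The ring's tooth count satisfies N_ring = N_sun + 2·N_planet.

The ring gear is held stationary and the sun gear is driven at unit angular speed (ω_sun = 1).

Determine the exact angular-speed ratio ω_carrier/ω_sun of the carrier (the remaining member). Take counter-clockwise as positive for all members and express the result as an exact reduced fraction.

N_ring = 21 + 2·26 = 73
21(ω_s−ω_c) = −73(ω_r−ω_c),  ω_r=0, ω_s=1
21(1−ω_c) = −73(0−ω_c)  ⇒  94ω_c = 21  ⇒  ω_c = 21/94
ω_c/ω_s = 21/94

21/94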